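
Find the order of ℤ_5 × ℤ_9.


|A × B| = |A| · |B|
|ℤ_5 × ℤ_9| = 5 × 9 = 45

|ℤ_5 × ℤ_9| = 45


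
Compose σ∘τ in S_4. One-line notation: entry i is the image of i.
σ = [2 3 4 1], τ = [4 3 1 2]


σ∘τ: apply τ first, then σ
1 →τ 4 →σ 1
2 →τ 3 →σ 4
3 →τ 1 →σ 2
4 →τ 2 →σ 3

σ∘τ = [1 4 2 3]


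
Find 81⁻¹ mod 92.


Use the extended Euclidean algorithm to write 1 = 81·s + 92·t; then s mod 92 is the inverse.
Euclidean algorithm:
  81 = 0·92 + 81
  92 = 1·81 + 11
  81 = 7·11 + 4
  11 = 2·4 + 3
  4 = 1·3 + 1
  3 = 3·1 + 0
gcd(81,92) = 1
Back-substitution gives: 81·(25) + 92·(-22) = 1
So 81⁻¹ ≡ 25 ≡ 25 (mod 92)
Check: 81 × 25 = 2025 ≡ 1 (mod 92) ✓

81⁻¹ ≡ 25 (mod 92)


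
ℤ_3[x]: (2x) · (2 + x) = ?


Expand and collect like terms; reduce coefficients mod 3:
x^0: 0·2 = 0 ≡ 0 (mod 3)
x^1: 0·1 + 2·2 = 4 ≡ 1 (mod 3)
x^2: 2·1 = 2 ≡ 2 (mod 3)
Result: x + 2x^2

f · g = x + 2x^2


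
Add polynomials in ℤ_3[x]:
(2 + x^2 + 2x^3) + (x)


Add coefficients mod 3:
x^0: 2 + 0 = 2 (mod 3)
x^1: 0 + 1 = 1 (mod 3)
x^2: 1 + 0 = 1 (mod 3)
x^3: 2 + 0 = 2 (mod 3)
Result: 2 + x + x^2 + 2x^3

f + g = 2 + x + x^2 + 2x^3


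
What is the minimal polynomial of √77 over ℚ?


√77 satisfies x² - 77 = 0, irreducible over ℚ since 77 is squarefree

Minimal polynomial: x² - 77


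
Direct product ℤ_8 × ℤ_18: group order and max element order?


|ℤ_8 × ℤ_18| = 8 × 18 = 144
Max element order = lcm(8,18) = 72
Cyclic? No (gcd=2)

|ℤ_8×ℤ_18| = 144, max element order = 72


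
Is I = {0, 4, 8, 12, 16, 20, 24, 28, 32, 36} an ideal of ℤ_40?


Check ideal conditions for I = {0, 4, 8, 12, 16, 20, 24, 28, 32, 36} in ℤ_40:
(1) I is an additive subgroup? Yes
(2) For r ∈ ℤ_40 and a ∈ I: r·a ∈ I? Yes

Yes, I is an ideal of ℤ_40


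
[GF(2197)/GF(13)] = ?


GF(2197) = GF(13^3), so the extension degree is 3

[GF(2197)/GF(13)] = 3


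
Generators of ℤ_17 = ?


g generates ℤ_n iff gcd(g,n) = 1
Prime factors of 17: 17
Generators are g ∈ {1,...,16} not divisible by any of these primes.
Generators: {1, 2, 3, 4, 5, 6, 7, 8, 9, 10, 11, 12, 13, 14, 15, 16}
Number of generators = φ(17) = 16

Generators of ℤ_17 = {1, 2, 3, 4, 5, 6, 7, 8, 9, 10, 11, 12, 13, 14, 15, 16}


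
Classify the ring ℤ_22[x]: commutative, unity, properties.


ℤ_22 has zero divisors (2·11 ≡ 0), and these lift to constant zero divisors in ℤ_22[x]; so not an integral domain
Commutative: Yes
Integral domain: No
Has unity: Yes

ℤ_22[x]: Commutative=Yes, Unity=Yes


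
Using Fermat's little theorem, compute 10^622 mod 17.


Fermat's little theorem: if p is prime and gcd(a,p)=1, then a^(p-1) ≡ 1 (mod p)
p = 17 is prime, gcd(10,17) = 1
Reduce exponent: 622 mod 16 = 14
So 10^622 ≡ 10^14 (mod 17)
10^14 mod 17 = 8

10^622 ≡ 8 (mod 17)


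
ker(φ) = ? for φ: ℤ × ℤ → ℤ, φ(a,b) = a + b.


Kernel = preimage of identity
ker(φ) = {(a,b) ∈ ℤ² | a+b = 0} = {(a,-a) | a ∈ ℤ}

ker(φ) = {(a,-a) | a ∈ ℤ}


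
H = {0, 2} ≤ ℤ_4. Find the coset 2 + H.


2 + H = {2 + h (mod 4) : h ∈ H}
2+0=2, 2+2=0
2 + H = {0, 2} = 0 + H

2 + H = {0, 2}


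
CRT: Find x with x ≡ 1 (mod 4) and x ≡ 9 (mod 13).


m₁ = 4, m₂ = 13, gcd = 1, so CRT applies. M = m₁·m₂ = 52
Let M₁ = M/m₁ = 13, M₂ = M/m₂ = 4
Find y₁ ≡ M₁⁻¹ (mod m₁): 13⁻¹ ≡ 1 (mod 4)
Find y₂ ≡ M₂⁻¹ (mod m₂): 4⁻¹ ≡ 10 (mod 13)
x = a₁·M₁·y₁ + a₂·M₂·y₂ = 1·13·1 + 9·4·10 = 373
Reduce mod 52: x ≡ 9
Check: 9 mod 4 = 1 ✓, 9 mod 13 = 9 ✓

x ≡ 9 (mod 52)


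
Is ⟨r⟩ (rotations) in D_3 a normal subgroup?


H = ⟨r⟩ (rotations) in D_3
The rotation subgroup ⟨r⟩ has index 2 in D_3, so it is normal

Yes, normal subgroup


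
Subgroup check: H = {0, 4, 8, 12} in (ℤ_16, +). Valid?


Subgroup test for H = {0, 4, 8, 12} in (ℤ_16, +):
(1) 0 ∈ H? Yes
(2) Closure: for all a,b ∈ H, (a+b) mod 16 ∈ H? Yes
(3) Inverses: for all a ∈ H, -a mod 16 ∈ H? Yes

Yes, H is a subgroup of ℤ_16


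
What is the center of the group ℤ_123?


Z(G) = {g ∈ G | gx = xg for all x ∈ G}
ℤ_123 is abelian, so Z(G) = G

Z(ℤ_123) = ℤ_123


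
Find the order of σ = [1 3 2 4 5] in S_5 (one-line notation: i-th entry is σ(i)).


Cycle decomposition: (2 3)
Cycle lengths: 2
Order = lcm(2) = 2

ord(σ) = 2


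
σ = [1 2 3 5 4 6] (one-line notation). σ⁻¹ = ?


To find σ⁻¹, swap domain and range:
σ(1) = 1 → σ⁻¹(1) = 1
σ(2) = 2 → σ⁻¹(2) = 2
σ(3) = 3 → σ⁻¹(3) = 3
σ(4) = 5 → σ⁻¹(5) = 4
σ(5) = 4 → σ⁻¹(4) = 5
σ(6) = 6 → σ⁻¹(6) = 6

σ⁻¹ = [1 2 3 5 4 6]


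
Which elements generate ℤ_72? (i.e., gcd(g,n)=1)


g generates ℤ_n iff gcd(g,n) = 1
Prime factors of 72: 2, 3
Generators are g ∈ {1,...,71} not divisible by any of these primes.
Generators: {1, 5, 7, 11, 13, 17, 19, 23, 25, 29, 31, 35, 37, 41, 43, 47, 49, 53, 55, 59, 61, 65, 67, 71}
Number of generators = φ(72) = 24

Generators of ℤ_72 = {1, 5, 7, 11, 13, 17, 19, 23, 25, 29, 31, 35, 37, 41, 43, 47, 49, 53, 55, 59, 61, 65, 67, 71}


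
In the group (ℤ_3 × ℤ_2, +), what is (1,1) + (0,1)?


Operation: componentwise addition mod (3, 2)
(1,1) + (0,1) = ((a₁+b₁) mod 3, (a₂+b₂) mod 2) with a = (1,1), b = (0,1)

(1,1) + (0,1) = (1,0)


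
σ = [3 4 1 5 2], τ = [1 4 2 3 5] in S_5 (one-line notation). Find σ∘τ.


σ∘τ: apply τ first, then σ
1 →τ 1 →σ 3
2 →τ 4 →σ 5
3 →τ 2 →σ 4
4 →τ 3 →σ 1
5 →τ 5 →σ 2

σ∘τ = [3 5 4 1 2]


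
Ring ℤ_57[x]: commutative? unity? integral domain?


ℤ_57 has zero divisors (3·19 ≡ 0), and these lift to constant zero divisors in ℤ_57[x]; so not an integral domain
Commutative: Yes
Integral domain: No
Has unity: Yes

ℤ_57[x]: Commutative=Yes, Unity=Yes


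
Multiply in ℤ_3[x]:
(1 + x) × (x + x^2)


Expand and collect like terms; reduce coefficients mod 3:
x^0: 1·0 = 0 ≡ 0 (mod 3)
x^1: 1·1 + 1·0 = 1 ≡ 1 (mod 3)
x^2: 1·1 + 1·1 = 2 ≡ 2 (mod 3)
x^3: 1·1 = 1 ≡ 1 (mod 3)
Result: x + 2x^2 + x^3

f · g = x + 2x^2 + x^3


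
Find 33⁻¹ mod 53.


Use the extended Euclidean algorithm to write 1 = 33·s + 53·t; then s mod 53 is the inverse.
Euclidean algorithm:
  33 = 0·53 + 33
  53 = 1·33 + 20
  33 = 1·20 + 13
  20 = 1·13 + 7
  13 = 1·7 + 6
  7 = 1·6 + 1
  6 = 6·1 + 0
gcd(33,53) = 1
Back-substitution gives: 33·(-8) + 53·(5) = 1
So 33⁻¹ ≡ -8 ≡ 45 (mod 53)
Check: 33 × 45 = 1485 ≡ 1 (mod 53) ✓

33⁻¹ ≡ 45 (mod 53)


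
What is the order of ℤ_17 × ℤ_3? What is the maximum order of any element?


|ℤ_17 × ℤ_3| = 17 × 3 = 51
Max element order = lcm(17,3) = 51
Cyclic? Yes (gcd=1)

|ℤ_17×ℤ_3| = 51, max element order = 51


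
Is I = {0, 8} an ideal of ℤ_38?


Check ideal conditions for I = {0, 8} in ℤ_38:
(1) I is an additive subgroup? No
(2) For r ∈ ℤ_38 and a ∈ I: r·a ∈ I? No  [counterexample: r=2, a=8, r·a mod 38 = 16 ∉ I]

No, I is not an ideal of ℤ_38


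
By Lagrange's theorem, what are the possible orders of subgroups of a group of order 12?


Lagrange's theorem: |H| divides |G|
|G| = 12
Divisors of 12: 1, 2, 3, 4, 6, 12

Possible subgroup orders: {1, 2, 3, 4, 6, 12}


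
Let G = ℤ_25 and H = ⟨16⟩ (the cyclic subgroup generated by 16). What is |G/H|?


|⟨16⟩| = n / gcd(16, 25) = 25 / 1 = 25
H is normal (ℤ_25 is abelian).
|G/H| = |G| / |H| = 25 / 25 = 1

|G/H| = 1


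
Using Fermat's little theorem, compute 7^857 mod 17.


Fermat's little theorem: if p is prime and gcd(a,p)=1, then a^(p-1) ≡ 1 (mod p)
p = 17 is prime, gcd(7,17) = 1
Reduce exponent: 857 mod 16 = 9
So 7^857 ≡ 7^9 (mod 17)
7^9 mod 17 = 10

7^857 ≡ 10 (mod 17)


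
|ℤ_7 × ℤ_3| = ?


|A × B| = |A| · |B|
|ℤ_7 × ℤ_3| = 7 × 3 = 21

|ℤ_7 × ℤ_3| = 21


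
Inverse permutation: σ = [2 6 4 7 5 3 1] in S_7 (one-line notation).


To find σ⁻¹, swap domain and range:
σ(1) = 2 → σ⁻¹(2) = 1
σ(2) = 6 → σ⁻¹(6) = 2
σ(3) = 4 → σ⁻¹(4) = 3
σ(4) = 7 → σ⁻¹(7) = 4
σ(5) = 5 → σ⁻¹(5) = 5
σ(6) = 3 → σ⁻¹(3) = 6
σ(7) = 1 → σ⁻¹(1) = 7

σ⁻¹ = [7 1 6 3 5 2 4]


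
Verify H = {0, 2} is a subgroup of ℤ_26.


Subgroup test for H = {0, 2} in (ℤ_26, +):
(1) 0 ∈ H? Yes
(2) Closure: for all a,b ∈ H, (a+b) mod 26 ∈ H? No  [counterexample: 2 + 2 = 4 ∉ H]
(3) Inverses: for all a ∈ H, -a mod 26 ∈ H? No

No, H is not a subgroup of ℤ_26


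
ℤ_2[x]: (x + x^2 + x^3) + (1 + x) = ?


Add coefficients mod 2:
x^0: 0 + 1 = 1 (mod 2)
x^1: 1 + 1 = 0 (mod 2)
x^2: 1 + 0 = 1 (mod 2)
x^3: 1 + 0 = 1 (mod 2)
Result: 1 + x^2 + x^3

f + g = 1 + x^2 + x^3


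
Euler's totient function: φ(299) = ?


Factor n: 299 = 13 × 23
φ(n) = n · ∏(1 - 1/p) over distinct primes p | n
φ(299) = 299 · (1 - 1/13) · (1 - 1/23) = 264

φ(299) = 264


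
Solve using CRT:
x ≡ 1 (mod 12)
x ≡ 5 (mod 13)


m₁ = 12, m₂ = 13, gcd = 1, so CRT applies. M = m₁·m₂ = 156
Let M₁ = M/m₁ = 13, M₂ = M/m₂ = 12
Find y₁ ≡ M₁⁻¹ (mod m₁): 13⁻¹ ≡ 1 (mod 12)
Find y₂ ≡ M₂⁻¹ (mod m₂): 12⁻¹ ≡ 12 (mod 13)
x = a₁·M₁·y₁ + a₂·M₂·y₂ = 1·13·1 + 5·12·12 = 733
Reduce mod 156: x ≡ 109
Check: 109 mod 12 = 1 ✓, 109 mod 13 = 5 ✓

x ≡ 109 (mod 156)


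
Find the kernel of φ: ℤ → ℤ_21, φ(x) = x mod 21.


Kernel = preimage of identity
ker(φ) = {x ∈ ℤ : x ≡ 0 (mod 21)} = 21ℤ = {0, ±21, ±42, ...}

ker(φ) = 21ℤ


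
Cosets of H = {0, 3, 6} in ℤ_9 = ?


H = {0, 3, 6}, |H| = 3
Number of cosets = |G|/|H| = 9/3 = 3
0 + H = {0, 3, 6}
1 + H = {1, 4, 7}
2 + H = {2, 5, 8}

Cosets: 0+H={0,3,6}; 1+H={1,4,7}; 2+H={2,5,8}


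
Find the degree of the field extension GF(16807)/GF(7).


GF(16807) = GF(7^5), so the extension degree is 5

[GF(16807)/GF(7)] = 5


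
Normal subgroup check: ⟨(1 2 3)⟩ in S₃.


H = ⟨(1 2 3)⟩ in S₃
⟨(1 2 3)⟩ has order 3 and index 2 in S₃; index-2 subgroups are normal

Yes, normal subgroup


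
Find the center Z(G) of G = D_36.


Z(G) = {g ∈ G | gx = xg for all x ∈ G}
For even n, Z(D_n) = {e, r^(n/2)}: the 180° rotation r^18 commutes with every reflection and rotation

Z(D_36) = {e, r^18}


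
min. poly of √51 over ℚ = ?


√51 satisfies x² - 51 = 0, irreducible over ℚ since 51 is squarefree

Minimal polynomial: x² - 51


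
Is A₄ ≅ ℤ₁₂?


Comparing A₄ and ℤ₁₂:
A₄ is non-abelian, ℤ₁₂ is abelian

No, A₄ ≇ ℤ₁₂


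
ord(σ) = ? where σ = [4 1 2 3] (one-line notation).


Cycle decomposition: (1 4 3 2)
Cycle lengths: 4
Order = lcm(4) = 4

ord(σ) = 4


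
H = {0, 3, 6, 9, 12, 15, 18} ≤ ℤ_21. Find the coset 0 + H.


0 + H = {0 + h (mod 21) : h ∈ H}
0+0=0, 0+3=3, 0+6=6, 0+9=9, 0+12=12, 0+15=15, 0+18=18

0 + H = {0, 3, 6, 9, 12, 15, 18}


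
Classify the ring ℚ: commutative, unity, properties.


ℚ is a field: commutative, has unity, every nonzero element is a unit (hence an integral domain)
Commutative: Yes
Integral domain: Yes
Has unity: Yes

ℚ: Commutative=Yes, Unity=Yes


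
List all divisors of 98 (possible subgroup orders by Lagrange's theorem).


Lagrange's theorem: |H| divides |G|
|G| = 98
Divisors of 98: 1, 2, 7, 14, 49, 98

Possible subgroup orders: {1, 2, 7, 14, 49, 98}


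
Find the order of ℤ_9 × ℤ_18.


|A × B| = |A| · |B|
|ℤ_9 × ℤ_18| = 9 × 18 = 162

|ℤ_9 × ℤ_18| = 162


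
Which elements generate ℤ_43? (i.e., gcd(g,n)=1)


g generates ℤ_n iff gcd(g,n) = 1
Prime factors of 43: 43
Generators are g ∈ {1,...,42} not divisible by any of these primes.
Generators: {1, 2, 3, 4, 5, 6, 7, 8, 9, 10, 11, 12, 13, 14, 15, 16, 17, 18, 19, 20, 21, 22, 23, 24, 25, 26, 27, 28, 29, 30, 31, 32, 33, 34, 35, 36, 37, 38, 39, 40, 41, 42}
Number of generators = φ(43) = 42

Generators of ℤ_43 = {1, 2, 3, 4, 5, 6, 7, 8, 9, 10, 11, 12, 13, 14, 15, 16, 17, 18, 19, 20, 21, 22, 23, 24, 25, 26, 27, 28, 29, 30, 31, 32, 33, 34, 35, 36, 37, 38, 39, 40, 41, 42}


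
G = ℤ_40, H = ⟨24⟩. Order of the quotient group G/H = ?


|⟨24⟩| = n / gcd(24, 40) = 40 / 8 = 5
H is normal (ℤ_40 is abelian).
|G/H| = |G| / |H| = 40 / 5 = 8

|G/H| = 8


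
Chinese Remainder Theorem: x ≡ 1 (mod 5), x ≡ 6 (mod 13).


m₁ = 5, m₂ = 13, gcd = 1, so CRT applies. M = m₁·m₂ = 65
Let M₁ = M/m₁ = 13, M₂ = M/m₂ = 5
Find y₁ ≡ M₁⁻¹ (mod m₁): 13⁻¹ ≡ 2 (mod 5)
Find y₂ ≡ M₂⁻¹ (mod m₂): 5⁻¹ ≡ 8 (mod 13)
x = a₁·M₁·y₁ + a₂·M₂·y₂ = 1·13·2 + 6·5·8 = 266
Reduce mod 65: x ≡ 6
Check: 6 mod 5 = 1 ✓, 6 mod 13 = 6 ✓

x ≡ 6 (mod 65)


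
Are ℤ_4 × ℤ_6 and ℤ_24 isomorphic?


Comparing ℤ_4 × ℤ_6 and ℤ_24:
gcd(4,6) = 2 ≠ 1. Max element order in ℤ_4×ℤ_6 is lcm(4,6) = 12 < 24, so it has no element of order 24

No, ℤ_4 × ℤ_6 ≇ ℤ_24


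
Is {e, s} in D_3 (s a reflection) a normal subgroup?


H = {e, s} in D_3 (s a reflection)
r·s·r⁻¹ = sr⁻² ≠ s for n ≥ 3, so {e, s} is not closed under conjugation

No, not a normal subgroup


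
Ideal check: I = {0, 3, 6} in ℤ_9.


Check ideal conditions for I = {0, 3, 6} in ℤ_9:
(1) I is an additive subgroup? Yes
(2) For r ∈ ℤ_9 and a ∈ I: r·a ∈ I? Yes

Yes, I is an ideal of ℤ_9


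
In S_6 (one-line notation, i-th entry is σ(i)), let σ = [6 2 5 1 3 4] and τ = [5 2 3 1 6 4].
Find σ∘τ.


σ∘τ: apply τ first, then σ
1 →τ 5 →σ 3
2 →τ 2 →σ 2
3 →τ 3 →σ 5
4 →τ 1 →σ 6
5 →τ 6 →σ 4
6 →τ 4 →σ 1

σ∘τ = [3 2 5 6 4 1]


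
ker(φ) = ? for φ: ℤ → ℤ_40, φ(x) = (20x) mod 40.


Kernel = preimage of identity
ker(φ) = {x ∈ ℤ : 20x ≡ 0 (mod 40)}. gcd(20,40) = 20, so 20x ≡ 0 (mod 40) ⟺ x ≡ 0 (mod 40/20 = 2). Hence ker(φ) = 2ℤ

ker(φ) = 2ℤ


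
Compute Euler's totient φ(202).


Factor n: 202 = 2 × 101
φ(n) = n · ∏(1 - 1/p) over distinct primes p | n
φ(202) = 202 · (1 - 1/2) · (1 - 1/101) = 100

φ(202) = 100


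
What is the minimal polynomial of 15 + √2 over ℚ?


Let α = 15 + √2. Then α - 15 = √2, so (α - 15)² = 2, giving α² - 30α + 223 = 0. Degree 2 and α ∉ ℚ, so this is the minimal polynomial.

Minimal polynomial: x² - 30x + 223


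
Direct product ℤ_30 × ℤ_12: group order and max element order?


|ℤ_30 × ℤ_12| = 30 × 12 = 360
Max element order = lcm(30,12) = 60
Cyclic? No (gcd=6)

|ℤ_30×ℤ_12| = 360, max element order = 60


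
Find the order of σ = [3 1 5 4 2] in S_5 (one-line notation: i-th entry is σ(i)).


Cycle decomposition: (1 3 5 2)
Cycle lengths: 4
Order = lcm(4) = 4

ord(σ) = 4


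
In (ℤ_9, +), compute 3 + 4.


Operation: addition mod 9
3 + 4 = (a + b) mod 9 with a = 3, b = 4

3 + 4 = 7


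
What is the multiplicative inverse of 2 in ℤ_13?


Use the extended Euclidean algorithm to write 1 = 2·s + 13·t; then s mod 13 is the inverse.
Euclidean algorithm:
  2 = 0·13 + 2
  13 = 6·2 + 1
  2 = 2·1 + 0
gcd(2,13) = 1
Back-substitution gives: 2·(-6) + 13·(1) = 1
So 2⁻¹ ≡ -6 ≡ 7 (mod 13)
Check: 2 × 7 = 14 ≡ 1 (mod 13) ✓

2⁻¹ ≡ 7 (mod 13)


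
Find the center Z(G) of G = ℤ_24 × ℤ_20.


Z(G) = {g ∈ G | gx = xg for all x ∈ G}
Direct product of abelian groups is abelian, so Z(G) = G

Z(ℤ_24 × ℤ_20) = ℤ_24 × ℤ_20


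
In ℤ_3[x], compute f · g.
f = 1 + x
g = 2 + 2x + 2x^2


Expand and collect like terms; reduce coefficients mod 3:
x^0: 1·2 = 2 ≡ 2 (mod 3)
x^1: 1·2 + 1·2 = 4 ≡ 1 (mod 3)
x^2: 1·2 + 1·2 = 4 ≡ 1 (mod 3)
x^3: 1·2 = 2 ≡ 2 (mod 3)
Result: 2 + x + x^2 + 2x^3

f · g = 2 + x + x^2 + 2x^3


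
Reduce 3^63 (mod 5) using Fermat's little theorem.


Fermat's little theorem: if p is prime and gcd(a,p)=1, then a^(p-1) ≡ 1 (mod p)
p = 5 is prime, gcd(3,5) = 1
Reduce exponent: 63 mod 4 = 3
So 3^63 ≡ 3^3 (mod 5)
3^3 mod 5 = 2

3^63 ≡ 2 (mod 5)


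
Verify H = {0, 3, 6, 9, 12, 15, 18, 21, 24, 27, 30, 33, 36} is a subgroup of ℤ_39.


Subgroup test for H = {0, 3, 6, 9, 12, 15, 18, 21, 24, 27, 30, 33, 36} in (ℤ_39, +):
(1) 0 ∈ H? Yes
(2) Closure: for all a,b ∈ H, (a+b) mod 39 ∈ H? Yes
(3) Inverses: for all a ∈ H, -a mod 39 ∈ H? Yes

Yes, H is a subgroup of ℤ_39


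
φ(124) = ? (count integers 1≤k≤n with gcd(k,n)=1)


Factor n: 124 = 2^2 × 31
φ(n) = n · ∏(1 - 1/p) over distinct primes p | n
φ(124) = 124 · (1 - 1/2) · (1 - 1/31) = 60

φ(124) = 60


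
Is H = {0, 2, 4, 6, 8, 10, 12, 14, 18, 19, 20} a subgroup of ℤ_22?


Subgroup test for H = {0, 2, 4, 6, 8, 10, 12, 14, 18, 19, 20} in (ℤ_22, +):
(1) 0 ∈ H? Yes
(2) Closure: for all a,b ∈ H, (a+b) mod 22 ∈ H? No  [counterexample: 2 + 14 = 16 ∉ H]
(3) Inverses: for all a ∈ H, -a mod 22 ∈ H? No

No, H is not a subgroup of ℤ_22


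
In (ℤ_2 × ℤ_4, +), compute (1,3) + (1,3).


Operation: componentwise addition mod (2, 4)
(1,3) + (1,3) = ((a₁+b₁) mod 2, (a₂+b₂) mod 4) with a = (1,3), b = (1,3)

(1,3) + (1,3) = (0,2)


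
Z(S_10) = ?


Z(G) = {g ∈ G | gx = xg for all x ∈ G}
S_n is non-abelian for n ≥ 3; Z(S_10) is trivial

Z(S_10) = {e}


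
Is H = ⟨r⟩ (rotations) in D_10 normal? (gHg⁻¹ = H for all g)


H = ⟨r⟩ (rotations) in D_10
The rotation subgroup ⟨r⟩ has index 2 in D_10, so it is normal

Yes, normal subgroup


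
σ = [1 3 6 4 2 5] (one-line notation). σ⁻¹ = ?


To find σ⁻¹, swap domain and range:
σ(1) = 1 → σ⁻¹(1) = 1
σ(2) = 3 → σ⁻¹(3) = 2
σ(3) = 6 → σ⁻¹(6) = 3
σ(4) = 4 → σ⁻¹(4) = 4
σ(5) = 2 → σ⁻¹(2) = 5
σ(6) = 5 → σ⁻¹(5) = 6

σ⁻¹ = [1 5 2 4 6 3]


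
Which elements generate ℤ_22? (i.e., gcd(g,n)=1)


g generates ℤ_n iff gcd(g,n) = 1
Prime factors of 22: 2, 11
Generators are g ∈ {1,...,21} not divisible by any of these primes.
Generators: {1, 3, 5, 7, 9, 13, 15, 17, 19, 21}
Number of generators = φ(22) = 10

Generators of ℤ_22 = {1, 3, 5, 7, 9, 13, 15, 17, 19, 21}


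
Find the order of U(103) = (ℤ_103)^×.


U(n) is the group of units mod n; |U(n)| = φ(n)
|U(103)| = φ(103) = 102

|U(103) = (ℤ_103)^×| = 102


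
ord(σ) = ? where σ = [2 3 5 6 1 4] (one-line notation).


Cycle decomposition: (1 2 3 5) (4 6)
Cycle lengths: 4, 2
Order = lcm(4, 2) = 4

ord(σ) = 4


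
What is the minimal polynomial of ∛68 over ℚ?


∛68 satisfies x³ - 68 = 0, irreducible over ℚ (no rational root; 68 is not a perfect cube)

Minimal polynomial: x³ - 68


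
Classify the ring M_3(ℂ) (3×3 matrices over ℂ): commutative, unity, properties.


Matrix multiplication is non-commutative for n ≥ 2; the identity matrix I is the unity; singular matrices give zero divisors, so not an integral domain
Commutative: No
Integral domain: No
Has unity: Yes

M_3(ℂ) (3×3 matrices over ℂ): Commutative=No, Unity=Yes


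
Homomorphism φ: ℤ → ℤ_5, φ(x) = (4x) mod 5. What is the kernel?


Kernel = preimage of identity
ker(φ) = {x ∈ ℤ : 4x ≡ 0 (mod 5)}. gcd(4,5) = 1, so 4x ≡ 0 (mod 5) ⟺ x ≡ 0 (mod 5/1 = 5). Hence ker(φ) = 5ℤ

ker(φ) = 5ℤ


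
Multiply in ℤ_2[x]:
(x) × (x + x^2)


Expand and collect like terms; reduce coefficients mod 2:
x^0: 0·0 = 0 ≡ 0 (mod 2)
x^1: 0·1 + 1·0 = 0 ≡ 0 (mod 2)
x^2: 0·1 + 1·1 = 1 ≡ 1 (mod 2)
x^3: 1·1 = 1 ≡ 1 (mod 2)
Result: x^2 + x^3

f · g = x^2 + x^3


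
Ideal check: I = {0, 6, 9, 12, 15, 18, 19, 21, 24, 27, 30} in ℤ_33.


Check ideal conditions for I = {0, 6, 9, 12, 15, 18, 19, 21, 24, 27, 30} in ℤ_33:
(1) I is an additive subgroup? No
(2) For r ∈ ℤ_33 and a ∈ I: r·a ∈ I? No  [counterexample: r=2, a=18, r·a mod 33 = 3 ∉ I]

No, I is not an ideal of ℤ_33


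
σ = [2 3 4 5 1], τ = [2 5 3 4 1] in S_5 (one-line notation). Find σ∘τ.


σ∘τ: apply τ first, then σ
1 →τ 2 →σ 3
2 →τ 5 →σ 1
3 →τ 3 →σ 4
4 →τ 4 →σ 5
5 →τ 1 →σ 2

σ∘τ = [3 1 4 5 2]


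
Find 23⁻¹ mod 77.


Use the extended Euclidean algorithm to write 1 = 23·s + 77·t; then s mod 77 is the inverse.
Euclidean algorithm:
  23 = 0·77 + 23
  77 = 3·23 + 8
  23 = 2·8 + 7
  8 = 1·7 + 1
  7 = 7·1 + 0
gcd(23,77) = 1
Back-substitution gives: 23·(-10) + 77·(3) = 1
So 23⁻¹ ≡ -10 ≡ 67 (mod 77)
Check: 23 × 67 = 1541 ≡ 1 (mod 77) ✓

23⁻¹ ≡ 67 (mod 77)


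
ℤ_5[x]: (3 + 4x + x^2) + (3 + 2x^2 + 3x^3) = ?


Add coefficients mod 5:
x^0: 3 + 3 = 1 (mod 5)
x^1: 4 + 0 = 4 (mod 5)
x^2: 1 + 2 = 3 (mod 5)
x^3: 0 + 3 = 3 (mod 5)
Result: 1 + 4x + 3x^2 + 3x^3

f + g = 1 + 4x + 3x^2 + 3x^3


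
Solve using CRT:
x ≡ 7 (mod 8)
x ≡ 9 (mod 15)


m₁ = 8, m₂ = 15, gcd = 1, so CRT applies. M = m₁·m₂ = 120
Let M₁ = M/m₁ = 15, M₂ = M/m₂ = 8
Find y₁ ≡ M₁⁻¹ (mod m₁): 15⁻¹ ≡ 7 (mod 8)
Find y₂ ≡ M₂⁻¹ (mod m₂): 8⁻¹ ≡ 2 (mod 15)
x = a₁·M₁·y₁ + a₂·M₂·y₂ = 7·15·7 + 9·8·2 = 879
Reduce mod 120: x ≡ 39
Check: 39 mod 8 = 7 ✓, 39 mod 15 = 9 ✓

x ≡ 39 (mod 120)


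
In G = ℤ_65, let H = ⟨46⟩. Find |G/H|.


|⟨46⟩| = n / gcd(46, 65) = 65 / 1 = 65
H is normal (ℤ_65 is abelian).
|G/H| = |G| / |H| = 65 / 65 = 1

|G/H| = 1


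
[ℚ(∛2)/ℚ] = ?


∛2 has minimal polynomial x³ - 2 (irreducible over ℚ since 2 is not a perfect cube)

[ℚ(∛2)/ℚ] = 3


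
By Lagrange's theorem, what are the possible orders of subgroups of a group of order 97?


Lagrange's theorem: |H| divides |G|
|G| = 97
Divisors of 97: 1, 97

Possible subgroup orders: {1, 97}


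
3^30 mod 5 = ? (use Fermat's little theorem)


Fermat's little theorem: if p is prime and gcd(a,p)=1, then a^(p-1) ≡ 1 (mod p)
p = 5 is prime, gcd(3,5) = 1
Reduce exponent: 30 mod 4 = 2
So 3^30 ≡ 3^2 (mod 5)
3^2 mod 5 = 4

3^30 ≡ 4 (mod 5)


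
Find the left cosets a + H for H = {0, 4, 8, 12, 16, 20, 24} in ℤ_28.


H = {0, 4, 8, 12, 16, 20, 24}, |H| = 7
Number of cosets = |G|/|H| = 28/7 = 4
0 + H = {0, 4, 8, 12, 16, 20, 24}
1 + H = {1, 5, 9, 13, 17, 21, 25}
2 + H = {2, 6, 10, 14, 18, 22, 26}
3 + H = {3, 7, 11, 15, 19, 23, 27}

Cosets: 0+H={0,4,8,12,16,20,24}; 1+H={1,5,9,13,17,21,25}; 2+H={2,6,10,14,18,22,26}; 3+H={3,7,11,15,19,23,27}


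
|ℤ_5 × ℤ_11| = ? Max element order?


|ℤ_5 × ℤ_11| = 5 × 11 = 55
Max element order = lcm(5,11) = 55
Cyclic? Yes (gcd=1)

|ℤ_5×ℤ_11| = 55, max element order = 55


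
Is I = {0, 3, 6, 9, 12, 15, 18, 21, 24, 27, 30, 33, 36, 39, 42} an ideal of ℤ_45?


Check ideal conditions for I = {0, 3, 6, 9, 12, 15, 18, 21, 24, 27, 30, 33, 36, 39, 42} in ℤ_45:
(1) I is an additive subgroup? Yes
(2) For r ∈ ℤ_45 and a ∈ I: r·a ∈ I? Yes

Yes, I is an ideal of ℤ_45


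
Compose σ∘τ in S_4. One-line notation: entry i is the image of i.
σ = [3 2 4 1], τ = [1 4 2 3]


σ∘τ: apply τ first, then σ
1 →τ 1 →σ 3
2 →τ 4 →σ 1
3 →τ 2 →σ 2
4 →τ 3 →σ 4

σ∘τ = [3 1 2 4]


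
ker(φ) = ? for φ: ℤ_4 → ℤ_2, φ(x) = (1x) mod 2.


Kernel = preimage of identity
ker(φ) = {x ∈ ℤ_4 : 1x ≡ 0 (mod 2)}. Since 2 | 4, φ is well-defined. The kernel is the cyclic subgroup ⟨2⟩ of ℤ_4 (order 2), i.e. {0, 2}

ker(φ) = {0, 2}


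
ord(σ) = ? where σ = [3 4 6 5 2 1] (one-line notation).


Cycle decomposition: (1 3 6) (2 4 5)
Cycle lengths: 3, 3
Order = lcm(3, 3) = 3

ord(σ) = 3


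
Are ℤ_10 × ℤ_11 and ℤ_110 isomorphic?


Comparing ℤ_10 × ℤ_11 and ℤ_110:
gcd(10,11) = 1, so ℤ_10 × ℤ_11 ≅ ℤ_110 (CRT)

Yes, ℤ_10 × ℤ_11 ≅ ℤ_110


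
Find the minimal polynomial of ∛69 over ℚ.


∛69 satisfies x³ - 69 = 0, irreducible over ℚ (no rational root; 69 is not a perfect cube)

Minimal polynomial: x³ - 69


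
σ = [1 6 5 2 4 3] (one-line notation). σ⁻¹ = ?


To find σ⁻¹, swap domain and range:
σ(1) = 1 → σ⁻¹(1) = 1
σ(2) = 6 → σ⁻¹(6) = 2
σ(3) = 5 → σ⁻¹(5) = 3
σ(4) = 2 → σ⁻¹(2) = 4
σ(5) = 4 → σ⁻¹(4) = 5
σ(6) = 3 → σ⁻¹(3) = 6

σ⁻¹ = [1 4 6 5 3 2]


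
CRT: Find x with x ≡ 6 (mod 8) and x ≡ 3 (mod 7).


m₁ = 8, m₂ = 7, gcd = 1, so CRT applies. M = m₁·m₂ = 56
Let M₁ = M/m₁ = 7, M₂ = M/m₂ = 8
Find y₁ ≡ M₁⁻¹ (mod m₁): 7⁻¹ ≡ 7 (mod 8)
Find y₂ ≡ M₂⁻¹ (mod m₂): 8⁻¹ ≡ 1 (mod 7)
x = a₁·M₁·y₁ + a₂·M₂·y₂ = 6·7·7 + 3·8·1 = 318
Reduce mod 56: x ≡ 38
Check: 38 mod 8 = 6 ✓, 38 mod 7 = 3 ✓

x ≡ 38 (mod 56)


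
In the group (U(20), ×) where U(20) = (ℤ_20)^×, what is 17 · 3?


Operation: multiplication mod 20
17 · 3 = (a × b) mod 20 with a = 17, b = 3

17 · 3 = 11


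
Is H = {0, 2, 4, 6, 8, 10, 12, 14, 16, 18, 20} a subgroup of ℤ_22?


Subgroup test for H = {0, 2, 4, 6, 8, 10, 12, 14, 16, 18, 20} in (ℤ_22, +):
(1) 0 ∈ H? Yes
(2) Closure: for all a,b ∈ H, (a+b) mod 22 ∈ H? Yes
(3) Inverses: for all a ∈ H, -a mod 22 ∈ H? Yes

Yes, H is a subgroup of ℤ_22


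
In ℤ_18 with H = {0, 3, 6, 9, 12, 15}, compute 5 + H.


5 + H = {5 + h (mod 18) : h ∈ H}
5+0=5, 5+3=8, 5+6=11, 5+9=14, 5+12=17, 5+15=2
5 + H = {2, 5, 8, 11, 14, 17} = 2 + H

5 + H = {2, 5, 8, 11, 14, 17}


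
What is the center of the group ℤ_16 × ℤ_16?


Z(G) = {g ∈ G | gx = xg for all x ∈ G}
Direct product of abelian groups is abelian, so Z(G) = G

Z(ℤ_16 × ℤ_16) = ℤ_16 × ℤ_16


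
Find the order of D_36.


|D_n| = 2n (n rotations and n reflections)
|D_36| = 2×36 = 72

|D_36| = 72


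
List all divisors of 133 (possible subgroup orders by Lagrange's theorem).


Lagrange's theorem: |H| divides |G|
|G| = 133
Divisors of 133: 1, 7, 19, 133

Possible subgroup orders: {1, 7, 19, 133}


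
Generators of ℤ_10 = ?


g generates ℤ_n iff gcd(g,n) = 1
Checking each g ∈ {1,...,9}:
gcd(1,10) = 1
gcd(2,10) = 2
gcd(3,10) = 1
gcd(4,10) = 2
gcd(5,10) = 5
gcd(6,10) = 2
gcd(7,10) = 1
gcd(8,10) = 2
gcd(9,10) = 1
Generators: {1, 3, 7, 9}
Number of generators = φ(10) = 4

Generators of ℤ_10 = {1, 3, 7, 9}


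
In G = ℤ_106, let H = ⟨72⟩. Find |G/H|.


|⟨72⟩| = n / gcd(72, 106) = 106 / 2 = 53
H is normal (ℤ_106 is abelian).
|G/H| = |G| / |H| = 106 / 53 = 2

|G/H| = 2


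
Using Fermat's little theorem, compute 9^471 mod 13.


Fermat's little theorem: if p is prime and gcd(a,p)=1, then a^(p-1) ≡ 1 (mod p)
p = 13 is prime, gcd(9,13) = 1
Reduce exponent: 471 mod 12 = 3
So 9^471 ≡ 9^3 (mod 13)
9^3 mod 13 = 1

9^471 ≡ 1 (mod 13)


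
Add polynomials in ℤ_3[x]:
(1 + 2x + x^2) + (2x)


Add coefficients mod 3:
x^0: 1 + 0 = 1 (mod 3)
x^1: 2 + 2 = 1 (mod 3)
x^2: 1 + 0 = 1 (mod 3)
Result: 1 + x + x^2

f + g = 1 + x + x^2


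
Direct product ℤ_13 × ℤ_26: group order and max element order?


|ℤ_13 × ℤ_26| = 13 × 26 = 338
Max element order = lcm(13,26) = 26
Cyclic? No (gcd=13)

|ℤ_13×ℤ_26| = 338, max element order = 26


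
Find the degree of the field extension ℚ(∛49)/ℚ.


∛49 has minimal polynomial x³ - 49 (irreducible over ℚ since 49 is not a perfect cube)

[ℚ(∛49)/ℚ] = 3


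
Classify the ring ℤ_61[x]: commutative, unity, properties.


ℤ_61 is a field (n prime), so ℤ_61[x] is a commutative integral domain with unity
Commutative: Yes
Integral domain: Yes
Has unity: Yes

ℤ_61[x]: Commutative=Yes, Unity=Yes


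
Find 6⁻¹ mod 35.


Use the extended Euclidean algorithm to write 1 = 6·s + 35·t; then s mod 35 is the inverse.
Euclidean algorithm:
  6 = 0·35 + 6
  35 = 5·6 + 5
  6 = 1·5 + 1
  5 = 5·1 + 0
gcd(6,35) = 1
Back-substitution gives: 6·(6) + 35·(-1) = 1
So 6⁻¹ ≡ 6 ≡ 6 (mod 35)
Check: 6 × 6 = 36 ≡ 1 (mod 35) ✓

6⁻¹ ≡ 6 (mod 35)


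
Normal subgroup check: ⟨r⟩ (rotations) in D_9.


H = ⟨r⟩ (rotations) in D_9
The rotation subgroup ⟨r⟩ has index 2 in D_9, so it is normal

Yes, normal subgroup


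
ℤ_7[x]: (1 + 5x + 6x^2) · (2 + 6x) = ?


Expand and collect like terms; reduce coefficients mod 7:
x^0: 1·2 = 2 ≡ 2 (mod 7)
x^1: 1·6 + 5·2 = 16 ≡ 2 (mod 7)
x^2: 5·6 + 6·2 = 42 ≡ 0 (mod 7)
x^3: 6·6 = 36 ≡ 1 (mod 7)
Result: 2 + 2x + x^3

f · g = 2 + 2x + x^3


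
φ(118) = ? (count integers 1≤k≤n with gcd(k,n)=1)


Factor n: 118 = 2 × 59
φ(n) = n · ∏(1 - 1/p) over distinct primes p | n
φ(118) = 118 · (1 - 1/2) · (1 - 1/59) = 58

φ(118) = 58


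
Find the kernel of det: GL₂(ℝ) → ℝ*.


Kernel = preimage of identity
ker(det) = {A | det(A) = 1} = SL₂(ℝ)

ker(det) = SL₂(ℝ)


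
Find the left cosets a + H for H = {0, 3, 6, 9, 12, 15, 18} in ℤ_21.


H = {0, 3, 6, 9, 12, 15, 18}, |H| = 7
Number of cosets = |G|/|H| = 21/7 = 3
0 + H = {0, 3, 6, 9, 12, 15, 18}
1 + H = {1, 4, 7, 10, 13, 16, 19}
2 + H = {2, 5, 8, 11, 14, 17, 20}

Cosets: 0+H={0,3,6,9,12,15,18}; 1+H={1,4,7,10,13,16,19}; 2+H={2,5,8,11,14,17,20}


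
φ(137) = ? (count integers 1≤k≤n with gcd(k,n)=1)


Factor n: 137 = 137
φ(n) = n · ∏(1 - 1/p) over distinct primes p | n
φ(137) = 137 · (1 - 1/137) = 136

φ(137) = 136


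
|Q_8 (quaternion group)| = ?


Q_8 = {±1, ±i, ±j, ±k}
|Q_8| = 8

|Q_8 (quaternion group)| = 8


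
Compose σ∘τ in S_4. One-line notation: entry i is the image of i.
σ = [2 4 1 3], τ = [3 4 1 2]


σ∘τ: apply τ first, then σ
1 →τ 3 →σ 1
2 →τ 4 →σ 3
3 →τ 1 →σ 2
4 →τ 2 →σ 4

σ∘τ = [1 3 2 4]


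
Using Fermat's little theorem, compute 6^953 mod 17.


Fermat's little theorem: if p is prime and gcd(a,p)=1, then a^(p-1) ≡ 1 (mod p)
p = 17 is prime, gcd(6,17) = 1
Reduce exponent: 953 mod 16 = 9
So 6^953 ≡ 6^9 (mod 17)
6^9 mod 17 = 11

6^953 ≡ 11 (mod 17)


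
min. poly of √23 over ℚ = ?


√23 satisfies x² - 23 = 0, irreducible over ℚ since 23 is squarefree

Minimal polynomial: x² - 23


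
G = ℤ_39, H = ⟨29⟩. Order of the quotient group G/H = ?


|⟨29⟩| = n / gcd(29, 39) = 39 / 1 = 39
H is normal (ℤ_39 is abelian).
|G/H| = |G| / |H| = 39 / 39 = 1

|G/H| = 1


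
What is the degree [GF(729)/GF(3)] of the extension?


GF(729) = GF(3^6), so the extension degree is 6

[GF(729)/GF(3)] = 6


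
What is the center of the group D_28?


Z(G) = {g ∈ G | gx = xg for all x ∈ G}
For even n, Z(D_n) = {e, r^(n/2)}: the 180° rotation r^14 commutes with every reflection and rotation

Z(D_28) = {e, r^14}


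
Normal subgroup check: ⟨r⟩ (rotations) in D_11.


H = ⟨r⟩ (rotations) in D_11
The rotation subgroup ⟨r⟩ has index 2 in D_11, so it is normal

Yes, normal subgroup


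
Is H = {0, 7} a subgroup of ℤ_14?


Subgroup test for H = {0, 7} in (ℤ_14, +):
(1) 0 ∈ H? Yes
(2) Closure: for all a,b ∈ H, (a+b) mod 14 ∈ H? Yes
(3) Inverses: for all a ∈ H, -a mod 14 ∈ H? Yes

Yes, H is a subgroup of ℤ_14


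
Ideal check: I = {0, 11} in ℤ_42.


Check ideal conditions for I = {0, 11} in ℤ_42:
(1) I is an additive subgroup? No
(2) For r ∈ ℤ_42 and a ∈ I: r·a ∈ I? No  [counterexample: r=2, a=11, r·a mod 42 = 22 ∉ I]

No, I is not an ideal of ℤ_42


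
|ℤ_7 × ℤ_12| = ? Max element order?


|ℤ_7 × ℤ_12| = 7 × 12 = 84
Max element order = lcm(7,12) = 84
Cyclic? Yes (gcd=1)

|ℤ_7×ℤ_12| = 84, max element order = 84


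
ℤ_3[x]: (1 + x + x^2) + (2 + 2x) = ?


Add coefficients mod 3:
x^0: 1 + 2 = 0 (mod 3)
x^1: 1 + 2 = 0 (mod 3)
x^2: 1 + 0 = 1 (mod 3)
Result: x^2

f + g = x^2


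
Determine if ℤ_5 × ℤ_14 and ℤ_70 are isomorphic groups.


Comparing ℤ_5 × ℤ_14 and ℤ_70:
gcd(5,14) = 1, so ℤ_5 × ℤ_14 ≅ ℤ_70 (CRT)

Yes, ℤ_5 × ℤ_14 ≅ ℤ_70


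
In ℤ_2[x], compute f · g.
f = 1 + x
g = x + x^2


Expand and collect like terms; reduce coefficients mod 2:
x^0: 1·0 = 0 ≡ 0 (mod 2)
x^1: 1·1 + 1·0 = 1 ≡ 1 (mod 2)
x^2: 1·1 + 1·1 = 2 ≡ 0 (mod 2)
x^3: 1·1 = 1 ≡ 1 (mod 2)
Result: x + x^3

f · g = x + x^3


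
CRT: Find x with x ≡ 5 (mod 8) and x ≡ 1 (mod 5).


m₁ = 8, m₂ = 5, gcd = 1, so CRT applies. M = m₁·m₂ = 40
Let M₁ = M/m₁ = 5, M₂ = M/m₂ = 8
Find y₁ ≡ M₁⁻¹ (mod m₁): 5⁻¹ ≡ 5 (mod 8)
Find y₂ ≡ M₂⁻¹ (mod m₂): 8⁻¹ ≡ 2 (mod 5)
x = a₁·M₁·y₁ + a₂·M₂·y₂ = 5·5·5 + 1·8·2 = 141
Reduce mod 40: x ≡ 21
Check: 21 mod 8 = 5 ✓, 21 mod 5 = 1 ✓

x ≡ 21 (mod 40)


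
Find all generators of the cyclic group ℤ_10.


g generates ℤ_n iff gcd(g,n) = 1
Checking each g ∈ {1,...,9}:
gcd(1,10) = 1
gcd(2,10) = 2
gcd(3,10) = 1
gcd(4,10) = 2
gcd(5,10) = 5
gcd(6,10) = 2
gcd(7,10) = 1
gcd(8,10) = 2
gcd(9,10) = 1
Generators: {1, 3, 7, 9}
Number of generators = φ(10) = 4

Generators of ℤ_10 = {1, 3, 7, 9}


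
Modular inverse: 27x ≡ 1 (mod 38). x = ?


Use the extended Euclidean algorithm to write 1 = 27·s + 38·t; then s mod 38 is the inverse.
Euclidean algorithm:
  27 = 0·38 + 27
  38 = 1·27 + 11
  27 = 2·11 + 5
  11 = 2·5 + 1
  5 = 5·1 + 0
gcd(27,38) = 1
Back-substitution gives: 27·(-7) + 38·(5) = 1
So 27⁻¹ ≡ -7 ≡ 31 (mod 38)
Check: 27 × 31 = 837 ≡ 1 (mod 38) ✓

27⁻¹ ≡ 31 (mod 38)


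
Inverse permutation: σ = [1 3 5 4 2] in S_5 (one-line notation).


To find σ⁻¹, swap domain and range:
σ(1) = 1 → σ⁻¹(1) = 1
σ(2) = 3 → σ⁻¹(3) = 2
σ(3) = 5 → σ⁻¹(5) = 3
σ(4) = 4 → σ⁻¹(4) = 4
σ(5) = 2 → σ⁻¹(2) = 5

σ⁻¹ = [1 5 2 4 3]


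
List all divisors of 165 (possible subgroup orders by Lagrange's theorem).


Lagrange's theorem: |H| divides |G|
|G| = 165
Divisors of 165: 1, 3, 5, 11, 15, 33, 55, 165

Possible subgroup orders: {1, 3, 5, 11, 15, 33, 55, 165}


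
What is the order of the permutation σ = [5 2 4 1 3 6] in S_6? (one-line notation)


Cycle decomposition: (1 5 3 4)
Cycle lengths: 4
Order = lcm(4) = 4

ord(σ) = 4


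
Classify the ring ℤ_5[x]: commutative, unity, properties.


ℤ_5 is a field (n prime), so ℤ_5[x] is a commutative integral domain with unity
Commutative: Yes
Integral domain: Yes
Has unity: Yes

ℤ_5[x]: Commutative=Yes, Unity=Yes


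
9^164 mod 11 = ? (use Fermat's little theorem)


Fermat's little theorem: if p is prime and gcd(a,p)=1, then a^(p-1) ≡ 1 (mod p)
p = 11 is prime, gcd(9,11) = 1
Reduce exponent: 164 mod 10 = 4
So 9^164 ≡ 9^4 (mod 11)
9^4 mod 11 = 5

9^164 ≡ 5 (mod 11)


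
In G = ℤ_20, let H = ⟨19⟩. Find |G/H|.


|⟨19⟩| = n / gcd(19, 20) = 20 / 1 = 20
H is normal (ℤ_20 is abelian).
|G/H| = |G| / |H| = 20 / 20 = 1

|G/H| = 1


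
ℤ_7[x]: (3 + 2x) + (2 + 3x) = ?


Add coefficients mod 7:
x^0: 3 + 2 = 5 (mod 7)
x^1: 2 + 3 = 5 (mod 7)
Result: 5 + 5x

f + g = 5 + 5x


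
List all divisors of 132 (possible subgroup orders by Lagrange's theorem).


Lagrange's theorem: |H| divides |G|
|G| = 132
Divisors of 132: 1, 2, 3, 4, 6, 11, 12, 22, 33, 44, 66, 132

Possible subgroup orders: {1, 2, 3, 4, 6, 11, 12, 22, 33, 44, 66, 132}


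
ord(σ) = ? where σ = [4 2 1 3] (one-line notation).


Cycle decomposition: (1 4 3)
Cycle lengths: 3
Order = lcm(3) = 3

ord(σ) = 3


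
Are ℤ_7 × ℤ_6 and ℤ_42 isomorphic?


Comparing ℤ_7 × ℤ_6 and ℤ_42:
gcd(7,6) = 1, so ℤ_7 × ℤ_6 ≅ ℤ_42 (CRT)

Yes, ℤ_7 × ℤ_6 ≅ ℤ_42


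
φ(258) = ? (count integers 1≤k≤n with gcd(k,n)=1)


Factor n: 258 = 2 × 3 × 43
φ(n) = n · ∏(1 - 1/p) over distinct primes p | n
φ(258) = 258 · (1 - 1/2) · (1 - 1/3) · (1 - 1/43) = 84

φ(258) = 84


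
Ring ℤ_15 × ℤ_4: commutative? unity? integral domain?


Direct product ring; commutative with unity (1,1); but (1,0)·(0,1) = (0,0) gives zero divisors, so not an integral domain
Commutative: Yes
Integral domain: No
Has unity: Yes

ℤ_15 × ℤ_4: Commutative=Yes, Unity=Yes


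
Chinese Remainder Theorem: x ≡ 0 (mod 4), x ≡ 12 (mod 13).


m₁ = 4, m₂ = 13, gcd = 1, so CRT applies. M = m₁·m₂ = 52
Let M₁ = M/m₁ = 13, M₂ = M/m₂ = 4
Find y₁ ≡ M₁⁻¹ (mod m₁): 13⁻¹ ≡ 1 (mod 4)
Find y₂ ≡ M₂⁻¹ (mod m₂): 4⁻¹ ≡ 10 (mod 13)
x = a₁·M₁·y₁ + a₂·M₂·y₂ = 0·13·1 + 12·4·10 = 480
Reduce mod 52: x ≡ 12
Check: 12 mod 4 = 0 ✓, 12 mod 13 = 12 ✓

x ≡ 12 (mod 52)


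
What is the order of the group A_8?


|A_n| = n!/2 (even permutations)
|A_8| = 8!/2 = 40320/2 = 20160

|A_8| = 20160


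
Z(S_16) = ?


Z(G) = {g ∈ G | gx = xg for all x ∈ G}
S_n is non-abelian for n ≥ 3; Z(S_16) is trivial

Z(S_16) = {e}


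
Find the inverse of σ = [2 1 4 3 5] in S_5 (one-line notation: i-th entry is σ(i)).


To find σ⁻¹, swap domain and range:
σ(1) = 2 → σ⁻¹(2) = 1
σ(2) = 1 → σ⁻¹(1) = 2
σ(3) = 4 → σ⁻¹(4) = 3
σ(4) = 3 → σ⁻¹(3) = 4
σ(5) = 5 → σ⁻¹(5) = 5

σ⁻¹ = [2 1 4 3 5]


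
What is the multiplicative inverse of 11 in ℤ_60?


Use the extended Euclidean algorithm to write 1 = 11·s + 60·t; then s mod 60 is the inverse.
Euclidean algorithm:
  11 = 0·60 + 11
  60 = 5·11 + 5
  11 = 2·5 + 1
  5 = 5·1 + 0
gcd(11,60) = 1
Back-substitution gives: 11·(11) + 60·(-2) = 1
So 11⁻¹ ≡ 11 ≡ 11 (mod 60)
Check: 11 × 11 = 121 ≡ 1 (mod 60) ✓

11⁻¹ ≡ 11 (mod 60)


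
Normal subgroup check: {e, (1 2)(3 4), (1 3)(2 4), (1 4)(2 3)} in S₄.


H = {e, (1 2)(3 4), (1 3)(2 4), (1 4)(2 3)} in S₄
This is the Klein four-group V₄; it is normal in S₄ (it is a union of conjugacy classes)

Yes, normal subgroup


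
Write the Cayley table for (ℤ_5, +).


Elements: {0, 1, 2, 3, 4}
Operation: addition mod 5
Entry (a, b) = (a + b) mod 5

Cayley table:
  | 0 | 1 | 2 | 3 | 4
0 | 0 | 1 | 2 | 3 | 4
1 | 1 | 2 | 3 | 4 | 0
2 | 2 | 3 | 4 | 0 | 1
3 | 3 | 4 | 0 | 1 | 2
4 | 4 | 0 | 1 | 2 | 3


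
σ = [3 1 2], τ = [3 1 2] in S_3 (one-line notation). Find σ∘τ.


σ∘τ: apply τ first, then σ
1 →τ 3 →σ 2
2 →τ 1 →σ 3
3 →τ 2 →σ 1

σ∘τ = [2 3 1]


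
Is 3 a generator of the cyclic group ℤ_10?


g generates ℤ_n iff gcd(g, n) = 1
gcd(3, 10) = 1
Since gcd = 1, 3 is a generator.

Yes, 3 generates ℤ_10


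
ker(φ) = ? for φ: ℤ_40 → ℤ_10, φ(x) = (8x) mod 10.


Kernel = preimage of identity
ker(φ) = {x ∈ ℤ_40 : 8x ≡ 0 (mod 10)}. Since 10 | 40, φ is well-defined. The kernel is the cyclic subgroup ⟨5⟩ of ℤ_40 (order 8), i.e. {0, 5, 10, 15, 20, 25, 30, 35}

ker(φ) = {0, 5, 10, 15, 20, 25, 30, 35}


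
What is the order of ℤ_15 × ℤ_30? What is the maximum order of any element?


|ℤ_15 × ℤ_30| = 15 × 30 = 450
Max element order = lcm(15,30) = 30
Cyclic? No (gcd=15)

|ℤ_15×ℤ_30| = 450, max element order = 30


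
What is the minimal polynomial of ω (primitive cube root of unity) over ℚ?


ω satisfies x² + x + 1 = 0 (the cyclotomic polynomial Φ₃)

Minimal polynomial: x² + x + 1


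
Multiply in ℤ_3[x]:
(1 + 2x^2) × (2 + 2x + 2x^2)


Expand and collect like terms; reduce coefficients mod 3:
x^0: 1·2 = 2 ≡ 2 (mod 3)
x^1: 1·2 + 0·2 = 2 ≡ 2 (mod 3)
x^2: 1·2 + 0·2 + 2·2 = 6 ≡ 0 (mod 3)
x^3: 0·2 + 2·2 = 4 ≡ 1 (mod 3)
x^4: 2·2 = 4 ≡ 1 (mod 3)
Result: 2 + 2x + x^3 + x^4

f · g = 2 + 2x + x^3 + x^4


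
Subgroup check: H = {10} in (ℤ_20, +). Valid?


Subgroup test for H = {10} in (ℤ_20, +):
(1) 0 ∈ H? No
(2) Closure: for all a,b ∈ H, (a+b) mod 20 ∈ H? No  [counterexample: 10 + 10 = 0 ∉ H]
(3) Inverses: for all a ∈ H, -a mod 20 ∈ H? Yes

No, H is not a subgroup of ℤ_20
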